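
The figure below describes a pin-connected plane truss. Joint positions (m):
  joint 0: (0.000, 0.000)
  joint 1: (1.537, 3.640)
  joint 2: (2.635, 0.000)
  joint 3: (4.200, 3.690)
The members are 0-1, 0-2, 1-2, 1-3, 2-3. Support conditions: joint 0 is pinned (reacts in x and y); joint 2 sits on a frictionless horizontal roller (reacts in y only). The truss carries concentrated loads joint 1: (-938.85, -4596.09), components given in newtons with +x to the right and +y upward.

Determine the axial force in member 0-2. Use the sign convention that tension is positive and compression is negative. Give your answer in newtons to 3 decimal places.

N=4 nodes, M=5 members, R=3 reactions → 2N=8, M+R=8
member 0 (0-1): L=3.9512, (cx,cy)=(0.3890,0.9212)
member 1 (0-2): L=2.6350, (cx,cy)=(1.0000,0.0000)
member 2 (1-2): L=3.8020, (cx,cy)=(0.2888,-0.9574)
member 3 (1-3): L=2.6635, (cx,cy)=(0.9998,0.0188)
member 4 (2-3): L=4.0082, (cx,cy)=(0.3905,0.9206)
solve A·x = −loads:
  F[0-1] = -3486.7309 N (compression)
  F[0-2] = +417.4740 N (tension)
  F[1-2] = -1445.5704 N (compression)
  F[1-3] = +0.0000 N (tension)
  F[2-3] = -0.0000 N (compression)
  Rx@0 = +938.8500 N
  Ry@0 = +3212.1142 N
  Ry@2 = +1383.9758 N

417.474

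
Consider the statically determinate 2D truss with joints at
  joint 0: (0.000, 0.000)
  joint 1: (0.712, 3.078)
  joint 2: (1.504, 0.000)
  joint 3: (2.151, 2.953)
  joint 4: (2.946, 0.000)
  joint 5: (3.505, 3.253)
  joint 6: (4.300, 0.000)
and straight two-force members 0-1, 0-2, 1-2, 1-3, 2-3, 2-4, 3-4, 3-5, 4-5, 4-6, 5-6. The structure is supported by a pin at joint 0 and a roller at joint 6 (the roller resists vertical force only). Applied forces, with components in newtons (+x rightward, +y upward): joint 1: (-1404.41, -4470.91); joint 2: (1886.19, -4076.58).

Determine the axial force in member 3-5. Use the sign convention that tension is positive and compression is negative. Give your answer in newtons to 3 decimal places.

-514.492

N=7 nodes, M=11 members, R=3 reactions → 2N=14, M+R=14
member 0 (0-1): L=3.1593, (cx,cy)=(0.2254,0.9743)
member 1 (0-2): L=1.5040, (cx,cy)=(1.0000,0.0000)
member 2 (1-2): L=3.1783, (cx,cy)=(0.2492,-0.9685)
member 3 (1-3): L=1.4444, (cx,cy)=(0.9962,-0.0865)
member 4 (2-3): L=3.0230, (cx,cy)=(0.2140,0.9768)
member 5 (2-4): L=1.4420, (cx,cy)=(1.0000,0.0000)
member 6 (3-4): L=3.0581, (cx,cy)=(0.2600,-0.9656)
member 7 (3-5): L=1.3868, (cx,cy)=(0.9763,0.2163)
member 8 (4-5): L=3.3007, (cx,cy)=(0.1694,0.9856)
member 9 (4-6): L=1.3540, (cx,cy)=(1.0000,0.0000)
member 10 (5-6): L=3.3487, (cx,cy)=(0.2374,-0.9714)
solve A·x = −loads:
  F[0-1] = -7581.6804 N (compression)
  F[0-2] = +2190.4486 N (tension)
  F[1-2] = +3107.4441 N (tension)
  F[1-3] = -1082.6731 N (compression)
  F[2-3] = +1092.4778 N (tension)
  F[2-4] = +844.7966 N (tension)
  F[3-4] = -1317.4483 N (compression)
  F[3-5] = -514.4923 N (compression)
  F[4-5] = +1290.7993 N (tension)
  F[4-6] = +283.7019 N (tension)
  F[5-6] = -1195.0224 N (compression)
  Rx@0 = -481.7800 N
  Ry@0 = +7386.6318 N
  Ry@6 = +1160.8582 N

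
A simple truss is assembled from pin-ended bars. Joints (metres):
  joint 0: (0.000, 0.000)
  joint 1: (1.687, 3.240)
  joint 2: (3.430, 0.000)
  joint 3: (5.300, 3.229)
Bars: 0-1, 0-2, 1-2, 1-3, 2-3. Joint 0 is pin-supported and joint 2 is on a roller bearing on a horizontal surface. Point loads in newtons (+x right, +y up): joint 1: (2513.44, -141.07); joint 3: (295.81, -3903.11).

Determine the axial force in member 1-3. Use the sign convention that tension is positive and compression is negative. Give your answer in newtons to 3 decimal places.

N=4 nodes, M=5 members, R=3 reactions → 2N=8, M+R=8
member 0 (0-1): L=3.6529, (cx,cy)=(0.4618,0.8870)
member 1 (0-2): L=3.4300, (cx,cy)=(1.0000,0.0000)
member 2 (1-2): L=3.6791, (cx,cy)=(0.4738,-0.8807)
member 3 (1-3): L=3.6130, (cx,cy)=(1.0000,-0.0030)
member 4 (2-3): L=3.7314, (cx,cy)=(0.5012,0.8654)
solve A·x = −loads:
  F[0-1] = +5309.0117 N (tension)
  F[0-2] = +357.4064 N (tension)
  F[1-2] = -5516.0960 N (compression)
  F[1-3] = +2551.7178 N (tension)
  F[2-3] = -4501.4164 N (compression)
  Rx@0 = -2809.2500 N
  Ry@0 = -4708.9349 N
  Ry@2 = +8753.1149 N

2551.718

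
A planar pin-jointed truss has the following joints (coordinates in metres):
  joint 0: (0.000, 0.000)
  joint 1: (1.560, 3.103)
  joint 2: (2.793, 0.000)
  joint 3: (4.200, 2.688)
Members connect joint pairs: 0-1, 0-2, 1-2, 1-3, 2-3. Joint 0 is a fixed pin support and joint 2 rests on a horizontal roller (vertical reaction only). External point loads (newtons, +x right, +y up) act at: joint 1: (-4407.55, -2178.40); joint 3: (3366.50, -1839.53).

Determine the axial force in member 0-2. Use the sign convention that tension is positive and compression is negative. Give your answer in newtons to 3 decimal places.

-190.511

N=4 nodes, M=5 members, R=3 reactions → 2N=8, M+R=8
member 0 (0-1): L=3.4731, (cx,cy)=(0.4492,0.8934)
member 1 (0-2): L=2.7930, (cx,cy)=(1.0000,0.0000)
member 2 (1-2): L=3.3390, (cx,cy)=(0.3693,-0.9293)
member 3 (1-3): L=2.6724, (cx,cy)=(0.9879,-0.1553)
member 4 (2-3): L=3.0340, (cx,cy)=(0.4637,0.8860)
solve A·x = −loads:
  F[0-1] = -1893.5777 N (compression)
  F[0-2] = -190.5109 N (compression)
  F[1-2] = -1200.2464 N (compression)
  F[1-3] = +4049.3520 N (tension)
  F[2-3] = -1366.5364 N (compression)
  Rx@0 = +1041.0500 N
  Ry@0 = +1691.8096 N
  Ry@2 = +2326.1204 N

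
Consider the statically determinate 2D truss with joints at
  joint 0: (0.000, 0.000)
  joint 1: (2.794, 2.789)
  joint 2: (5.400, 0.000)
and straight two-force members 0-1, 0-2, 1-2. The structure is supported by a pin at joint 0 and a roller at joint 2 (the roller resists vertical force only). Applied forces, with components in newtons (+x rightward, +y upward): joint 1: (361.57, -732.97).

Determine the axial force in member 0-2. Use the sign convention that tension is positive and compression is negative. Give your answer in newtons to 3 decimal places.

528.851

N=3 nodes, M=3 members, R=3 reactions → 2N=6, M+R=6
member 0 (0-1): L=3.9478, (cx,cy)=(0.7077,0.7065)
member 1 (0-2): L=5.4000, (cx,cy)=(1.0000,0.0000)
member 2 (1-2): L=3.8170, (cx,cy)=(0.6827,-0.7307)
solve A·x = −loads:
  F[0-1] = -236.3595 N (compression)
  F[0-2] = +528.8510 N (tension)
  F[1-2] = -774.6136 N (compression)
  Rx@0 = -361.5700 N
  Ry@0 = +166.9817 N
  Ry@2 = +565.9883 N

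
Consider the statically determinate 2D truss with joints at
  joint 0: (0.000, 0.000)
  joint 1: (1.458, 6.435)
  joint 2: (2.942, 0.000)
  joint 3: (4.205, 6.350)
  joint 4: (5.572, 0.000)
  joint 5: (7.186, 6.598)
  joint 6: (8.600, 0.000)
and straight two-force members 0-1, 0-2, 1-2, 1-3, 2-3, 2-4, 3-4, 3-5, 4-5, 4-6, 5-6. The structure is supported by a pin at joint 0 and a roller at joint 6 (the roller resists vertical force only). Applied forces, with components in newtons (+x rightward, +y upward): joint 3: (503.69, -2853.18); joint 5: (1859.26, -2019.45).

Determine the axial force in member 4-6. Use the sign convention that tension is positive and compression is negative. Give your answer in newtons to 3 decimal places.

N=7 nodes, M=11 members, R=3 reactions → 2N=14, M+R=14
member 0 (0-1): L=6.5981, (cx,cy)=(0.2210,0.9753)
member 1 (0-2): L=2.9420, (cx,cy)=(1.0000,0.0000)
member 2 (1-2): L=6.6039, (cx,cy)=(0.2247,-0.9744)
member 3 (1-3): L=2.7483, (cx,cy)=(0.9995,-0.0309)
member 4 (2-3): L=6.4744, (cx,cy)=(0.1951,0.9808)
member 5 (2-4): L=2.6300, (cx,cy)=(1.0000,0.0000)
member 6 (3-4): L=6.4955, (cx,cy)=(0.2105,-0.9776)
member 7 (3-5): L=2.9913, (cx,cy)=(0.9966,0.0829)
member 8 (4-5): L=6.7925, (cx,cy)=(0.2376,0.9714)
member 9 (4-6): L=3.0280, (cx,cy)=(1.0000,0.0000)
member 10 (5-6): L=6.7478, (cx,cy)=(0.2095,-0.9778)
solve A·x = −loads:
  F[0-1] = +8.4174 N (tension)
  F[0-2] = +2361.0900 N (tension)
  F[1-2] = -8.5449 N (compression)
  F[1-3] = +3.7820 N (tension)
  F[2-3] = +8.4894 N (tension)
  F[2-4] = +2357.5137 N (tension)
  F[3-4] = -2917.0992 N (compression)
  F[3-5] = +116.0617 N (tension)
  F[4-5] = +2935.8505 N (tension)
  F[4-6] = +1045.9998 N (tension)
  F[5-6] = -4991.6639 N (compression)
  Rx@0 = -2362.9500 N
  Ry@0 = -8.2094 N
  Ry@6 = +4880.8394 N

1046.000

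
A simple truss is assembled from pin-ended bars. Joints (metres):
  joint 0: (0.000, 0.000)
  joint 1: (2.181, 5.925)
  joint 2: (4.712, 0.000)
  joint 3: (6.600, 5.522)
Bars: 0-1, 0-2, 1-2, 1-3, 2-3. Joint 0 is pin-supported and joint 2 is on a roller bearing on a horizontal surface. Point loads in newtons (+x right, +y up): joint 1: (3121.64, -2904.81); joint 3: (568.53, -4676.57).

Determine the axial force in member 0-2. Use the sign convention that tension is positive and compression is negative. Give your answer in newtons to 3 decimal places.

N=4 nodes, M=5 members, R=3 reactions → 2N=8, M+R=8
member 0 (0-1): L=6.3137, (cx,cy)=(0.3454,0.9384)
member 1 (0-2): L=4.7120, (cx,cy)=(1.0000,0.0000)
member 2 (1-2): L=6.4429, (cx,cy)=(0.3928,-0.9196)
member 3 (1-3): L=4.4373, (cx,cy)=(0.9959,-0.0908)
member 4 (2-3): L=5.8358, (cx,cy)=(0.3235,0.9462)
solve A·x = −loads:
  F[0-1] = +5226.7727 N (tension)
  F[0-2] = +1884.6278 N (tension)
  F[1-2] = -8700.9873 N (compression)
  F[1-3] = +2110.6560 N (tension)
  F[2-3] = -4739.7755 N (compression)
  Rx@0 = -3690.1700 N
  Ry@0 = -4905.0148 N
  Ry@2 = +12486.3948 N

1884.628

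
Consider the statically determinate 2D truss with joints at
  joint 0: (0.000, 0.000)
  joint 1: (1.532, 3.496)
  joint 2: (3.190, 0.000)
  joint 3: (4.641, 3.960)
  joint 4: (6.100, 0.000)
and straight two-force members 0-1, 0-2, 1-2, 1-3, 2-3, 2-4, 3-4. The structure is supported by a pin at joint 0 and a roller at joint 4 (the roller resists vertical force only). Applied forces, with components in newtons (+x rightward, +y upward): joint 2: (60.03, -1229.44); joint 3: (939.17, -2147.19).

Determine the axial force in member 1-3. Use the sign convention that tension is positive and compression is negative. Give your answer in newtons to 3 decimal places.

-422.507

N=5 nodes, M=7 members, R=3 reactions → 2N=10, M+R=10
member 0 (0-1): L=3.8169, (cx,cy)=(0.4014,0.9159)
member 1 (0-2): L=3.1900, (cx,cy)=(1.0000,0.0000)
member 2 (1-2): L=3.8692, (cx,cy)=(0.4285,-0.9035)
member 3 (1-3): L=3.1434, (cx,cy)=(0.9890,0.1476)
member 4 (2-3): L=4.2175, (cx,cy)=(0.3440,0.9390)
member 5 (2-4): L=2.9100, (cx,cy)=(1.0000,0.0000)
member 6 (3-4): L=4.2202, (cx,cy)=(0.3457,-0.9383)
solve A·x = −loads:
  F[0-1] = -535.3962 N (compression)
  F[0-2] = +1214.0912 N (tension)
  F[1-2] = +473.7072 N (tension)
  F[1-3] = -422.5069 N (compression)
  F[2-3] = +853.5334 N (tension)
  F[2-4] = +1063.3943 N (tension)
  F[3-4] = -3075.9155 N (compression)
  Rx@0 = -999.2000 N
  Ry@0 = +490.3783 N
  Ry@4 = +2886.2517 N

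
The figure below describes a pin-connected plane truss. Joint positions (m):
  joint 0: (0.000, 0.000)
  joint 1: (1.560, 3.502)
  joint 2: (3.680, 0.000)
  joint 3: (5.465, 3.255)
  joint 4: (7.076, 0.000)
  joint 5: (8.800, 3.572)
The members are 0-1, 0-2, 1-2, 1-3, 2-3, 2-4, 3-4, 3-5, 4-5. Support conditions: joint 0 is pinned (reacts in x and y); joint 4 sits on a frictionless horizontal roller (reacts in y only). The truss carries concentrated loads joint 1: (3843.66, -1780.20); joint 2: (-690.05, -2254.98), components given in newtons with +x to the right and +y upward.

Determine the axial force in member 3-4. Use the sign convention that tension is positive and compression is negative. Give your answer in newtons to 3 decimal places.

-3868.939

N=6 nodes, M=9 members, R=3 reactions → 2N=12, M+R=12
member 0 (0-1): L=3.8337, (cx,cy)=(0.4069,0.9135)
member 1 (0-2): L=3.6800, (cx,cy)=(1.0000,0.0000)
member 2 (1-2): L=4.0937, (cx,cy)=(0.5179,-0.8555)
member 3 (1-3): L=3.9128, (cx,cy)=(0.9980,-0.0631)
member 4 (2-3): L=3.7123, (cx,cy)=(0.4808,0.8768)
member 5 (2-4): L=3.3960, (cx,cy)=(1.0000,0.0000)
member 6 (3-4): L=3.6319, (cx,cy)=(0.4436,-0.8962)
member 7 (3-5): L=3.3500, (cx,cy)=(0.9955,0.0946)
member 8 (4-5): L=3.9663, (cx,cy)=(0.4347,0.9006)
solve A·x = −loads:
  F[0-1] = -621.4711 N (compression)
  F[0-2] = +3406.4945 N (tension)
  F[1-2] = -1158.8508 N (compression)
  F[1-3] = -3503.3994 N (compression)
  F[2-3] = +3702.4234 N (tension)
  F[2-4] = +1716.1662 N (tension)
  F[3-4] = -3868.9392 N (compression)
  F[3-5] = -0.0000 N (compression)
  F[4-5] = +0.0000 N (tension)
  Rx@0 = -3153.6100 N
  Ry@0 = +567.6933 N
  Ry@4 = +3467.4867 N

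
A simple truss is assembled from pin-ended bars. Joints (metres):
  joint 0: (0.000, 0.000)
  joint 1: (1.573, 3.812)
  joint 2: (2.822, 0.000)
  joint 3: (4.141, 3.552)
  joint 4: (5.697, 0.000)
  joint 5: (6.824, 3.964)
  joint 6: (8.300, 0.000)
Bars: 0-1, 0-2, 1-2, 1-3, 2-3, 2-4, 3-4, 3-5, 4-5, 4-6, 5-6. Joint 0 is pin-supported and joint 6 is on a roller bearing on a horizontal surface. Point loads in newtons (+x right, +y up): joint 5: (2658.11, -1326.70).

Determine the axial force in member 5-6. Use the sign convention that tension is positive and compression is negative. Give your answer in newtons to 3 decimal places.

N=7 nodes, M=11 members, R=3 reactions → 2N=14, M+R=14
member 0 (0-1): L=4.1238, (cx,cy)=(0.3814,0.9244)
member 1 (0-2): L=2.8220, (cx,cy)=(1.0000,0.0000)
member 2 (1-2): L=4.0114, (cx,cy)=(0.3114,-0.9503)
member 3 (1-3): L=2.5811, (cx,cy)=(0.9949,-0.1007)
member 4 (2-3): L=3.7890, (cx,cy)=(0.3481,0.9375)
member 5 (2-4): L=2.8750, (cx,cy)=(1.0000,0.0000)
member 6 (3-4): L=3.8779, (cx,cy)=(0.4013,-0.9160)
member 7 (3-5): L=2.7144, (cx,cy)=(0.9884,0.1518)
member 8 (4-5): L=4.1211, (cx,cy)=(0.2735,0.9619)
member 9 (4-6): L=2.6030, (cx,cy)=(1.0000,0.0000)
member 10 (5-6): L=4.2299, (cx,cy)=(0.3489,-0.9371)
solve A·x = −loads:
  F[0-1] = +1118.0964 N (tension)
  F[0-2] = +2231.6178 N (tension)
  F[1-2] = -1171.9398 N (compression)
  F[1-3] = +795.4361 N (tension)
  F[2-3] = +1187.9901 N (tension)
  F[2-4] = +1453.1642 N (tension)
  F[3-4] = -867.9850 N (compression)
  F[3-5] = +1571.4324 N (tension)
  F[4-5] = +826.5544 N (tension)
  F[4-6] = +878.8451 N (tension)
  F[5-6] = -2518.5692 N (compression)
  Rx@0 = -2658.1100 N
  Ry@0 = -1033.5589 N
  Ry@6 = +2360.2589 N

-2518.569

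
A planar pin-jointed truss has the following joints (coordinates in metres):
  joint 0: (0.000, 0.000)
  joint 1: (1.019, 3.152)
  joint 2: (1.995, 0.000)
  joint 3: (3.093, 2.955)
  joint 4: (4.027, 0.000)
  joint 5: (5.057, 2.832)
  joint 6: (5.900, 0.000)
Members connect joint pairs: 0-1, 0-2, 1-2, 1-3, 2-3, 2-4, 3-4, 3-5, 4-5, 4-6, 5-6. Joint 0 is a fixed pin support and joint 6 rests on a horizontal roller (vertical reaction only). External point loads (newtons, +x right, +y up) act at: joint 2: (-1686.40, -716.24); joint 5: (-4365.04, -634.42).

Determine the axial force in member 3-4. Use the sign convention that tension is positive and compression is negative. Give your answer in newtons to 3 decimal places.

N=7 nodes, M=11 members, R=3 reactions → 2N=14, M+R=14
member 0 (0-1): L=3.3126, (cx,cy)=(0.3076,0.9515)
member 1 (0-2): L=1.9950, (cx,cy)=(1.0000,0.0000)
member 2 (1-2): L=3.2996, (cx,cy)=(0.2958,-0.9553)
member 3 (1-3): L=2.0833, (cx,cy)=(0.9955,-0.0946)
member 4 (2-3): L=3.1524, (cx,cy)=(0.3483,0.9374)
member 5 (2-4): L=2.0320, (cx,cy)=(1.0000,0.0000)
member 6 (3-4): L=3.0991, (cx,cy)=(0.3014,-0.9535)
member 7 (3-5): L=1.9678, (cx,cy)=(0.9980,-0.0625)
member 8 (4-5): L=3.0135, (cx,cy)=(0.3418,0.9398)
member 9 (4-6): L=1.8730, (cx,cy)=(1.0000,0.0000)
member 10 (5-6): L=2.9548, (cx,cy)=(0.2853,-0.9584)
solve A·x = −loads:
  F[0-1] = -2795.4660 N (compression)
  F[0-2] = -5191.5230 N (compression)
  F[1-2] = +2956.9940 N (tension)
  F[1-3] = -1742.3708 N (compression)
  F[2-3] = -2249.2865 N (compression)
  F[2-4] = -1847.0365 N (compression)
  F[3-4] = +2248.3499 N (tension)
  F[3-5] = -3201.8684 N (compression)
  F[4-5] = -2281.1994 N (compression)
  F[4-6] = -389.7267 N (compression)
  F[5-6] = +1366.0337 N (tension)
  Rx@0 = +6051.4400 N
  Ry@0 = +2659.9198 N
  Ry@6 = -1309.2598 N

2248.350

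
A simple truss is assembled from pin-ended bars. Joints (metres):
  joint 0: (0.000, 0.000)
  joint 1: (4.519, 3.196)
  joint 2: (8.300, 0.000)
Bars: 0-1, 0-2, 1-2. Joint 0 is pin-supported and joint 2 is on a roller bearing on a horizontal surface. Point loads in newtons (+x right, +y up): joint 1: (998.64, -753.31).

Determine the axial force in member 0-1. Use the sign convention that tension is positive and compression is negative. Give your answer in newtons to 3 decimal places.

N=3 nodes, M=3 members, R=3 reactions → 2N=6, M+R=6
member 0 (0-1): L=5.5350, (cx,cy)=(0.8164,0.5774)
member 1 (0-2): L=8.3000, (cx,cy)=(1.0000,0.0000)
member 2 (1-2): L=4.9508, (cx,cy)=(0.7637,-0.6456)
solve A·x = −loads:
  F[0-1] = +71.6498 N (tension)
  F[0-2] = +940.1417 N (tension)
  F[1-2] = -1231.0102 N (compression)
  Rx@0 = -998.6400 N
  Ry@0 = -41.3721 N
  Ry@2 = +794.6821 N

71.650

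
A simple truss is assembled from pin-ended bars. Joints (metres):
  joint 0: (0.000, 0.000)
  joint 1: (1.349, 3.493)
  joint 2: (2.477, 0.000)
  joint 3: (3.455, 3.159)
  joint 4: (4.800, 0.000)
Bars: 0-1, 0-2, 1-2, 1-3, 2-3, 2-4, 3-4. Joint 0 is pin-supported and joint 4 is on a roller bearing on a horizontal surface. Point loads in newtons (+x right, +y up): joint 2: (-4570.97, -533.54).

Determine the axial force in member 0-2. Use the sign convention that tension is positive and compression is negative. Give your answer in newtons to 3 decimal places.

N=5 nodes, M=7 members, R=3 reactions → 2N=10, M+R=10
member 0 (0-1): L=3.7444, (cx,cy)=(0.3603,0.9328)
member 1 (0-2): L=2.4770, (cx,cy)=(1.0000,0.0000)
member 2 (1-2): L=3.6706, (cx,cy)=(0.3073,-0.9516)
member 3 (1-3): L=2.1323, (cx,cy)=(0.9877,-0.1566)
member 4 (2-3): L=3.3069, (cx,cy)=(0.2957,0.9553)
member 5 (2-4): L=2.3230, (cx,cy)=(1.0000,0.0000)
member 6 (3-4): L=3.4334, (cx,cy)=(0.3917,-0.9201)
solve A·x = −loads:
  F[0-1] = -276.7984 N (compression)
  F[0-2] = -4471.2486 N (compression)
  F[1-2] = +303.5046 N (tension)
  F[1-3] = -195.4019 N (compression)
  F[2-3] = +256.1813 N (tension)
  F[2-4] = +117.2261 N (tension)
  F[3-4] = -299.2456 N (compression)
  Rx@0 = +4570.9700 N
  Ry@0 = +258.2111 N
  Ry@4 = +275.3289 N

-4471.249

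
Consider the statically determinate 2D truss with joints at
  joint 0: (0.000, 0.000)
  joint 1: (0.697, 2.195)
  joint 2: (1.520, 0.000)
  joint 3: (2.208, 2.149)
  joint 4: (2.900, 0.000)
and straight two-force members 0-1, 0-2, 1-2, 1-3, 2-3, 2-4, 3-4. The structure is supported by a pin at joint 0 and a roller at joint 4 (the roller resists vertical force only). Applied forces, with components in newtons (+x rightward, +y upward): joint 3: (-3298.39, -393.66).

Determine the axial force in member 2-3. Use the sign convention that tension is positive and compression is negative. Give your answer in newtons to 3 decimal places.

N=5 nodes, M=7 members, R=3 reactions → 2N=10, M+R=10
member 0 (0-1): L=2.3030, (cx,cy)=(0.3026,0.9531)
member 1 (0-2): L=1.5200, (cx,cy)=(1.0000,0.0000)
member 2 (1-2): L=2.3442, (cx,cy)=(0.3511,-0.9363)
member 3 (1-3): L=1.5117, (cx,cy)=(0.9995,-0.0304)
member 4 (2-3): L=2.2564, (cx,cy)=(0.3049,0.9524)
member 5 (2-4): L=1.3800, (cx,cy)=(1.0000,0.0000)
member 6 (3-4): L=2.2577, (cx,cy)=(0.3065,-0.9519)
solve A·x = −loads:
  F[0-1] = -2663.0466 N (compression)
  F[0-2] = -2492.4242 N (compression)
  F[1-2] = +2768.5068 N (tension)
  F[1-3] = -1778.7477 N (compression)
  F[2-3] = -2721.8906 N (compression)
  F[2-4] = -690.5497 N (compression)
  F[3-4] = +2252.9364 N (tension)
  Rx@0 = +3298.3900 N
  Ry@0 = +2538.1561 N
  Ry@4 = -2144.4961 N

-2721.891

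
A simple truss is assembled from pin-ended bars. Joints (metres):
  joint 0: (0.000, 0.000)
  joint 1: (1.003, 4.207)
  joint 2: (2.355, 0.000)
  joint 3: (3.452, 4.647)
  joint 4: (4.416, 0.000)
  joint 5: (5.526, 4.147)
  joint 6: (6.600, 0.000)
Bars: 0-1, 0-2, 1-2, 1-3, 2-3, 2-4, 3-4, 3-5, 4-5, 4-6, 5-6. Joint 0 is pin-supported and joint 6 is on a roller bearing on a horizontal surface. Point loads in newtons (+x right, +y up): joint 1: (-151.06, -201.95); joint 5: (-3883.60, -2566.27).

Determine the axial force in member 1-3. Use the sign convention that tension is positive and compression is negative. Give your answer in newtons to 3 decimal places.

-1473.052

N=7 nodes, M=11 members, R=3 reactions → 2N=14, M+R=14
member 0 (0-1): L=4.3249, (cx,cy)=(0.2319,0.9727)
member 1 (0-2): L=2.3550, (cx,cy)=(1.0000,0.0000)
member 2 (1-2): L=4.4189, (cx,cy)=(0.3060,-0.9520)
member 3 (1-3): L=2.4882, (cx,cy)=(0.9842,0.1768)
member 4 (2-3): L=4.7747, (cx,cy)=(0.2298,0.9732)
member 5 (2-4): L=2.0610, (cx,cy)=(1.0000,0.0000)
member 6 (3-4): L=4.7459, (cx,cy)=(0.2031,-0.9792)
member 7 (3-5): L=2.1334, (cx,cy)=(0.9721,-0.2344)
member 8 (4-5): L=4.2930, (cx,cy)=(0.2586,0.9660)
member 9 (4-6): L=2.1840, (cx,cy)=(1.0000,0.0000)
member 10 (5-6): L=4.2838, (cx,cy)=(0.2507,-0.9681)
solve A·x = −loads:
  F[0-1] = -3212.9419 N (compression)
  F[0-2] = -3289.5394 N (compression)
  F[1-2] = +2797.0432 N (tension)
  F[1-3] = -1473.0523 N (compression)
  F[2-3] = -2736.1036 N (compression)
  F[2-4] = -1805.1384 N (compression)
  F[3-4] = +3681.4951 N (tension)
  F[3-5] = -2907.2216 N (compression)
  F[4-5] = -3731.6445 N (compression)
  F[4-6] = -92.4895 N (compression)
  F[5-6] = +368.9087 N (tension)
  Rx@0 = +4034.6600 N
  Ry@0 = +3125.3465 N
  Ry@6 = -357.1265 N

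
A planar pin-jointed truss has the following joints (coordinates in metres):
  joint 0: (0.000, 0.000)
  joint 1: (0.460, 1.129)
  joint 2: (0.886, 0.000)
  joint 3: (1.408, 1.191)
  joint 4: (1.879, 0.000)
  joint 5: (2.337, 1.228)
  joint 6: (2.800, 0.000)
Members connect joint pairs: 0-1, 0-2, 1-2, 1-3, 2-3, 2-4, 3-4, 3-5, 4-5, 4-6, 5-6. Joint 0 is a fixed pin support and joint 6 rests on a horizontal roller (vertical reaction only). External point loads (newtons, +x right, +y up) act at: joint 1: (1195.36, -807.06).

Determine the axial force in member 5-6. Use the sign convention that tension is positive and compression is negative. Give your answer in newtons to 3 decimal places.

-656.806

N=7 nodes, M=11 members, R=3 reactions → 2N=14, M+R=14
member 0 (0-1): L=1.2191, (cx,cy)=(0.3773,0.9261)
member 1 (0-2): L=0.8860, (cx,cy)=(1.0000,0.0000)
member 2 (1-2): L=1.2067, (cx,cy)=(0.3530,-0.9356)
member 3 (1-3): L=0.9500, (cx,cy)=(0.9979,0.0653)
member 4 (2-3): L=1.3004, (cx,cy)=(0.4014,0.9159)
member 5 (2-4): L=0.9930, (cx,cy)=(1.0000,0.0000)
member 6 (3-4): L=1.2808, (cx,cy)=(0.3678,-0.9299)
member 7 (3-5): L=0.9297, (cx,cy)=(0.9992,0.0398)
member 8 (4-5): L=1.3106, (cx,cy)=(0.3495,0.9370)
member 9 (4-6): L=0.9210, (cx,cy)=(1.0000,0.0000)
member 10 (5-6): L=1.3124, (cx,cy)=(0.3528,-0.9357)
solve A·x = −loads:
  F[0-1] = -207.8492 N (compression)
  F[0-2] = +1273.7863 N (tension)
  F[1-2] = -727.9451 N (compression)
  F[1-3] = -1018.9721 N (compression)
  F[2-3] = +743.6182 N (tension)
  F[2-4] = +718.2938 N (tension)
  F[3-4] = -680.9263 N (compression)
  F[3-5] = -468.2520 N (compression)
  F[4-5] = +675.8163 N (tension)
  F[4-6] = +231.7167 N (tension)
  F[5-6] = -656.8064 N (compression)
  Rx@0 = -1195.3600 N
  Ry@0 = +192.4853 N
  Ry@6 = +614.5747 N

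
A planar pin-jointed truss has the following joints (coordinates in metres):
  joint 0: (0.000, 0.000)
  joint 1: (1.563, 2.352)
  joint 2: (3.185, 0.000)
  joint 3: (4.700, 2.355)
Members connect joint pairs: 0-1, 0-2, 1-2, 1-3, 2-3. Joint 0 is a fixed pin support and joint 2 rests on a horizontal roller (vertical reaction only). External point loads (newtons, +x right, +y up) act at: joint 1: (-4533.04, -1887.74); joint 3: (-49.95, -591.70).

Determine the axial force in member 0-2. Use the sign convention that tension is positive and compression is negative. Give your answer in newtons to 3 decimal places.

-1882.089

N=4 nodes, M=5 members, R=3 reactions → 2N=8, M+R=8
member 0 (0-1): L=2.8240, (cx,cy)=(0.5535,0.8329)
member 1 (0-2): L=3.1850, (cx,cy)=(1.0000,0.0000)
member 2 (1-2): L=2.8571, (cx,cy)=(0.5677,-0.8232)
member 3 (1-3): L=3.1370, (cx,cy)=(1.0000,0.0010)
member 4 (2-3): L=2.8002, (cx,cy)=(0.5410,0.8410)
solve A·x = −loads:
  F[0-1] = -4879.9067 N (compression)
  F[0-2] = -1882.0893 N (compression)
  F[1-2] = +2644.3440 N (tension)
  F[1-3] = +330.9015 N (tension)
  F[2-3] = -703.9398 N (compression)
  Rx@0 = +4582.9900 N
  Ry@0 = +4064.3112 N
  Ry@2 = -1584.8712 N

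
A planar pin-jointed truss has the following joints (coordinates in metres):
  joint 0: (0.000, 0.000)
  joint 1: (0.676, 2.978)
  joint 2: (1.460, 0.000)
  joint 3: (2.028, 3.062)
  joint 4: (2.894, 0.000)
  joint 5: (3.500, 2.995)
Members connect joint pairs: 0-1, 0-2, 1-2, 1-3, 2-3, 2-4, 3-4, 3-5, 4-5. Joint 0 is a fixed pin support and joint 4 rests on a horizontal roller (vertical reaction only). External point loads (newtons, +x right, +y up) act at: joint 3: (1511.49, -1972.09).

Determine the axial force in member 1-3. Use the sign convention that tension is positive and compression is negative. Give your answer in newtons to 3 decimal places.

487.703

N=6 nodes, M=9 members, R=3 reactions → 2N=12, M+R=12
member 0 (0-1): L=3.0538, (cx,cy)=(0.2214,0.9752)
member 1 (0-2): L=1.4600, (cx,cy)=(1.0000,0.0000)
member 2 (1-2): L=3.0795, (cx,cy)=(0.2546,-0.9670)
member 3 (1-3): L=1.3546, (cx,cy)=(0.9981,0.0620)
member 4 (2-3): L=3.1142, (cx,cy)=(0.1824,0.9832)
member 5 (2-4): L=1.4340, (cx,cy)=(1.0000,0.0000)
member 6 (3-4): L=3.1821, (cx,cy)=(0.2721,-0.9623)
member 7 (3-5): L=1.4735, (cx,cy)=(0.9990,-0.0455)
member 8 (4-5): L=3.0557, (cx,cy)=(0.1983,0.9801)
solve A·x = −loads:
  F[0-1] = +1034.7780 N (tension)
  F[0-2] = +1282.4250 N (tension)
  F[1-2] = -1012.2164 N (compression)
  F[1-3] = +487.7030 N (tension)
  F[2-3] = +995.5621 N (tension)
  F[2-4] = +843.1468 N (tension)
  F[3-4] = -3098.1326 N (compression)
  F[3-5] = +0.0000 N (tension)
  F[4-5] = -0.0000 N (compression)
  Rx@0 = -1511.4900 N
  Ry@0 = -1009.1059 N
  Ry@4 = +2981.1959 N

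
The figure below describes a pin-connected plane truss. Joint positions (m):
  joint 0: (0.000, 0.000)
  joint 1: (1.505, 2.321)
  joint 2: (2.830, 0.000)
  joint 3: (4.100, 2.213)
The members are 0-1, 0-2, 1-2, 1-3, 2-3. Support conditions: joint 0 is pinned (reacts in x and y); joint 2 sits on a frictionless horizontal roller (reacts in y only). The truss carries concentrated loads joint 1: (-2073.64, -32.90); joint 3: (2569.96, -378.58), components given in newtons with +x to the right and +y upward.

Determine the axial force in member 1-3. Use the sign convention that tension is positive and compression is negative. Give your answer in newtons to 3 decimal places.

N=4 nodes, M=5 members, R=3 reactions → 2N=8, M+R=8
member 0 (0-1): L=2.7662, (cx,cy)=(0.5441,0.8390)
member 1 (0-2): L=2.8300, (cx,cy)=(1.0000,0.0000)
member 2 (1-2): L=2.6726, (cx,cy)=(0.4958,-0.8685)
member 3 (1-3): L=2.5972, (cx,cy)=(0.9991,-0.0416)
member 4 (2-3): L=2.5515, (cx,cy)=(0.4977,0.8673)
solve A·x = −loads:
  F[0-1] = +552.3719 N (tension)
  F[0-2] = +195.7963 N (tension)
  F[1-2] = -702.0084 N (compression)
  F[1-3] = +2724.5593 N (tension)
  F[2-3] = -305.8668 N (compression)
  Rx@0 = -496.3200 N
  Ry@0 = -463.4654 N
  Ry@2 = +874.9454 N

2724.559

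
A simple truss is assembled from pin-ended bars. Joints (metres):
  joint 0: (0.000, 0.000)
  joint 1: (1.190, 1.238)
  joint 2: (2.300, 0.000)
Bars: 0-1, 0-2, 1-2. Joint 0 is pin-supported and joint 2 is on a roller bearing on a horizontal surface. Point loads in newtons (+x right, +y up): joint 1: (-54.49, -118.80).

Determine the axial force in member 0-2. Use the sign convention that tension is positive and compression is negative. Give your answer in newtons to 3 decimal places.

N=3 nodes, M=3 members, R=3 reactions → 2N=6, M+R=6
member 0 (0-1): L=1.7172, (cx,cy)=(0.6930,0.7209)
member 1 (0-2): L=2.3000, (cx,cy)=(1.0000,0.0000)
member 2 (1-2): L=1.6628, (cx,cy)=(0.6676,-0.7445)
solve A·x = −loads:
  F[0-1] = -120.2085 N (compression)
  F[0-2] = +28.8136 N (tension)
  F[1-2] = -43.1620 N (compression)
  Rx@0 = +54.4900 N
  Ry@0 = +86.6637 N
  Ry@2 = +32.1363 N

28.814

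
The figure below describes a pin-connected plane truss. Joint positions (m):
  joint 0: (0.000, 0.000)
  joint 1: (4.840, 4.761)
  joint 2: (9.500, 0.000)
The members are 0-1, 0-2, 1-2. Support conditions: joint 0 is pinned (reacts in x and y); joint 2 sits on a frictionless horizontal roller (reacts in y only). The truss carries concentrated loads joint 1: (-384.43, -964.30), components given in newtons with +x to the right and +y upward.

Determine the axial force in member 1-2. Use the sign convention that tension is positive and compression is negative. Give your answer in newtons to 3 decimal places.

N=3 nodes, M=3 members, R=3 reactions → 2N=6, M+R=6
member 0 (0-1): L=6.7892, (cx,cy)=(0.7129,0.7013)
member 1 (0-2): L=9.5000, (cx,cy)=(1.0000,0.0000)
member 2 (1-2): L=6.6620, (cx,cy)=(0.6995,-0.7146)
solve A·x = −loads:
  F[0-1] = -949.2487 N (compression)
  F[0-2] = +292.2903 N (tension)
  F[1-2] = -417.8645 N (compression)
  Rx@0 = +384.4300 N
  Ry@0 = +665.6747 N
  Ry@2 = +298.6253 N

-417.864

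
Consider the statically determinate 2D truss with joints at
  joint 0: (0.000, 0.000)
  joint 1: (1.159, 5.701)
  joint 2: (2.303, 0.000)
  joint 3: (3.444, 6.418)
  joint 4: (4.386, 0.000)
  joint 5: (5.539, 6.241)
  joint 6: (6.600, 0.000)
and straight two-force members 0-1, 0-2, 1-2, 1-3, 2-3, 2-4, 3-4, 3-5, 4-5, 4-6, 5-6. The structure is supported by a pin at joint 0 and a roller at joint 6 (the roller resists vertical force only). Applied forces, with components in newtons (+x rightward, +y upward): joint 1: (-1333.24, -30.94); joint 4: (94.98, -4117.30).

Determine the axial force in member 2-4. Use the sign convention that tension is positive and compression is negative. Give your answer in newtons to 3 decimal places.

N=7 nodes, M=11 members, R=3 reactions → 2N=14, M+R=14
member 0 (0-1): L=5.8176, (cx,cy)=(0.1992,0.9800)
member 1 (0-2): L=2.3030, (cx,cy)=(1.0000,0.0000)
member 2 (1-2): L=5.8146, (cx,cy)=(0.1967,-0.9805)
member 3 (1-3): L=2.3949, (cx,cy)=(0.9541,0.2994)
member 4 (2-3): L=6.5186, (cx,cy)=(0.1750,0.9846)
member 5 (2-4): L=2.0830, (cx,cy)=(1.0000,0.0000)
member 6 (3-4): L=6.4868, (cx,cy)=(0.1452,-0.9894)
member 7 (3-5): L=2.1025, (cx,cy)=(0.9964,-0.0842)
member 8 (4-5): L=6.3466, (cx,cy)=(0.1817,0.9834)
member 9 (4-6): L=2.2140, (cx,cy)=(1.0000,0.0000)
member 10 (5-6): L=6.3305, (cx,cy)=(0.1676,-0.9859)
solve A·x = −loads:
  F[0-1] = -2610.6425 N (compression)
  F[0-2] = -718.1615 N (compression)
  F[1-2] = +2669.8792 N (tension)
  F[1-3] = +301.6963 N (tension)
  F[2-3] = -2658.7417 N (compression)
  F[2-4] = +272.4997 N (tension)
  F[3-4] = +2601.8720 N (tension)
  F[3-5] = -557.3391 N (compression)
  F[4-5] = +1569.1204 N (tension)
  F[4-6] = +270.2957 N (tension)
  F[5-6] = -1612.7418 N (compression)
  Rx@0 = +1238.2600 N
  Ry@0 = +2558.3103 N
  Ry@6 = +1589.9297 N

272.500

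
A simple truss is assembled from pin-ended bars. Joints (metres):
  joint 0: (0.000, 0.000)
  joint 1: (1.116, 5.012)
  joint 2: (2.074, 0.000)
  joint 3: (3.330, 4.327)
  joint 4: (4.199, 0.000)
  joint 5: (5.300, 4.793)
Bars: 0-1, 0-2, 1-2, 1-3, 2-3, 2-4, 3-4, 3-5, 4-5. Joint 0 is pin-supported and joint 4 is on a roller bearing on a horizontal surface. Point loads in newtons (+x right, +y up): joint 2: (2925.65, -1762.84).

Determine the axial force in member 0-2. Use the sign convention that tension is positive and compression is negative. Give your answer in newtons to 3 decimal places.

3124.296

N=6 nodes, M=9 members, R=3 reactions → 2N=12, M+R=12
member 0 (0-1): L=5.1347, (cx,cy)=(0.2173,0.9761)
member 1 (0-2): L=2.0740, (cx,cy)=(1.0000,0.0000)
member 2 (1-2): L=5.1027, (cx,cy)=(0.1877,-0.9822)
member 3 (1-3): L=2.3175, (cx,cy)=(0.9553,-0.2956)
member 4 (2-3): L=4.5056, (cx,cy)=(0.2788,0.9604)
member 5 (2-4): L=2.1250, (cx,cy)=(1.0000,0.0000)
member 6 (3-4): L=4.4134, (cx,cy)=(0.1969,-0.9804)
member 7 (3-5): L=2.0244, (cx,cy)=(0.9731,0.2302)
member 8 (4-5): L=4.9178, (cx,cy)=(0.2239,0.9746)
solve A·x = −loads:
  F[0-1] = -913.9738 N (compression)
  F[0-2] = +3124.2957 N (tension)
  F[1-2] = +1031.8717 N (tension)
  F[1-3] = -410.7226 N (compression)
  F[2-3] = +780.2459 N (tension)
  F[2-4] = +174.8673 N (tension)
  F[3-4] = -888.1004 N (compression)
  F[3-5] = +0.0000 N (tension)
  F[4-5] = -0.0000 N (compression)
  Rx@0 = -2925.6500 N
  Ry@0 = +892.1255 N
  Ry@4 = +870.7145 N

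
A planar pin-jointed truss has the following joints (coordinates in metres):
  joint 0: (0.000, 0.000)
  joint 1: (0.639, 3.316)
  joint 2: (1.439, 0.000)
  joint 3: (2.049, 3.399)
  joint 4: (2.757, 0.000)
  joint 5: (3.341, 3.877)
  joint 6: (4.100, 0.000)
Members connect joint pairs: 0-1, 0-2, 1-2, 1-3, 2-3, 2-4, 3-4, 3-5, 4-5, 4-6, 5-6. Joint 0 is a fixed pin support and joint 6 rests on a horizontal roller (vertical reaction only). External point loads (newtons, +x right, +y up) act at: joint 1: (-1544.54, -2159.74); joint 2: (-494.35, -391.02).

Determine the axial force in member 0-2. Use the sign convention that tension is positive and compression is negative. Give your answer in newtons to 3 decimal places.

-1397.941

N=7 nodes, M=11 members, R=3 reactions → 2N=14, M+R=14
member 0 (0-1): L=3.3770, (cx,cy)=(0.1892,0.9819)
member 1 (0-2): L=1.4390, (cx,cy)=(1.0000,0.0000)
member 2 (1-2): L=3.4111, (cx,cy)=(0.2345,-0.9721)
member 3 (1-3): L=1.4124, (cx,cy)=(0.9983,0.0588)
member 4 (2-3): L=3.4533, (cx,cy)=(0.1766,0.9843)
member 5 (2-4): L=1.3180, (cx,cy)=(1.0000,0.0000)
member 6 (3-4): L=3.4720, (cx,cy)=(0.2039,-0.9790)
member 7 (3-5): L=1.3776, (cx,cy)=(0.9379,0.3470)
member 8 (4-5): L=3.9207, (cx,cy)=(0.1490,0.9888)
member 9 (4-6): L=1.3430, (cx,cy)=(1.0000,0.0000)
member 10 (5-6): L=3.9506, (cx,cy)=(0.1921,-0.9814)
solve A·x = −loads:
  F[0-1] = -3387.3051 N (compression)
  F[0-2] = -1397.9414 N (compression)
  F[1-2] = +1236.9846 N (tension)
  F[1-3] = +614.5484 N (tension)
  F[2-3] = -824.4291 N (compression)
  F[2-4] = -467.8573 N (compression)
  F[3-4] = +899.4843 N (tension)
  F[3-5] = +303.2769 N (tension)
  F[4-5] = -890.5181 N (compression)
  F[4-6] = -151.7906 N (compression)
  F[5-6] = +790.0703 N (tension)
  Rx@0 = +2038.8900 N
  Ry@0 = +3326.1120 N
  Ry@6 = -775.3520 N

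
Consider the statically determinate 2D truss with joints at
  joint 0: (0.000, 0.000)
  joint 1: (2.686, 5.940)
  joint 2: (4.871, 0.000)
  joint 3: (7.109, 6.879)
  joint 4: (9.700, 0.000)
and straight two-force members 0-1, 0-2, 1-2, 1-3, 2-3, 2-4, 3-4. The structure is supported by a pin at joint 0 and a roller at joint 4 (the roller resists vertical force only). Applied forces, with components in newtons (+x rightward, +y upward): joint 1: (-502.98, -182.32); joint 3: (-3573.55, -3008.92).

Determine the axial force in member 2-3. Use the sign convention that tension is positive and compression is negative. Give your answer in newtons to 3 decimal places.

N=5 nodes, M=7 members, R=3 reactions → 2N=10, M+R=10
member 0 (0-1): L=6.5191, (cx,cy)=(0.4120,0.9112)
member 1 (0-2): L=4.8710, (cx,cy)=(1.0000,0.0000)
member 2 (1-2): L=6.3291, (cx,cy)=(0.3452,-0.9385)
member 3 (1-3): L=4.5216, (cx,cy)=(0.9782,0.2077)
member 4 (2-3): L=7.2339, (cx,cy)=(0.3094,0.9509)
member 5 (2-4): L=4.8290, (cx,cy)=(1.0000,0.0000)
member 6 (3-4): L=7.3508, (cx,cy)=(0.3525,-0.9358)
solve A·x = −loads:
  F[0-1] = -4146.1256 N (compression)
  F[0-2] = -2368.2336 N (compression)
  F[1-2] = +3300.6512 N (tension)
  F[1-3] = -2397.0570 N (compression)
  F[2-3] = -3257.5380 N (compression)
  F[2-4] = -220.9453 N (compression)
  F[3-4] = +626.8312 N (tension)
  Rx@0 = +4076.5300 N
  Ry@0 = +3777.8408 N
  Ry@4 = -586.6008 N

-3257.538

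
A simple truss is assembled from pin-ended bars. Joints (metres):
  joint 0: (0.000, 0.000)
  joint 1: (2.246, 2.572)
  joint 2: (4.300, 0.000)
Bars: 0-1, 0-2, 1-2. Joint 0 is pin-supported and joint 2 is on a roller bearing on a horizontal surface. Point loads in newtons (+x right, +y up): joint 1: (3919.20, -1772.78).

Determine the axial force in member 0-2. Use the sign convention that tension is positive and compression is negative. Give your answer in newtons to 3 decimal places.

2611.580

N=3 nodes, M=3 members, R=3 reactions → 2N=6, M+R=6
member 0 (0-1): L=3.4146, (cx,cy)=(0.6578,0.7532)
member 1 (0-2): L=4.3000, (cx,cy)=(1.0000,0.0000)
member 2 (1-2): L=3.2915, (cx,cy)=(0.6240,-0.7814)
solve A·x = −loads:
  F[0-1] = +1987.9956 N (tension)
  F[0-2] = +2611.5802 N (tension)
  F[1-2] = -4185.0374 N (compression)
  Rx@0 = -3919.2000 N
  Ry@0 = -1497.4168 N
  Ry@2 = +3270.1968 N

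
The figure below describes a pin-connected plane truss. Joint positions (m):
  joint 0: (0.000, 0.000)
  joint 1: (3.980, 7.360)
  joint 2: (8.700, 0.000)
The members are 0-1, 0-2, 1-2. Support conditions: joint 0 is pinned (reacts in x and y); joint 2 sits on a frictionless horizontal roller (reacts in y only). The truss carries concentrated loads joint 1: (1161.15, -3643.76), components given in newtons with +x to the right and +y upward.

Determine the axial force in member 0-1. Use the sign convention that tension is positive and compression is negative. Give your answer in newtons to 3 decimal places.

-1130.638

N=3 nodes, M=3 members, R=3 reactions → 2N=6, M+R=6
member 0 (0-1): L=8.3672, (cx,cy)=(0.4757,0.8796)
member 1 (0-2): L=8.7000, (cx,cy)=(1.0000,0.0000)
member 2 (1-2): L=8.7435, (cx,cy)=(0.5398,-0.8418)
solve A·x = −loads:
  F[0-1] = -1130.6384 N (compression)
  F[0-2] = +1698.9574 N (tension)
  F[1-2] = -3147.1943 N (compression)
  Rx@0 = -1161.1500 N
  Ry@0 = +994.5383 N
  Ry@2 = +2649.2217 N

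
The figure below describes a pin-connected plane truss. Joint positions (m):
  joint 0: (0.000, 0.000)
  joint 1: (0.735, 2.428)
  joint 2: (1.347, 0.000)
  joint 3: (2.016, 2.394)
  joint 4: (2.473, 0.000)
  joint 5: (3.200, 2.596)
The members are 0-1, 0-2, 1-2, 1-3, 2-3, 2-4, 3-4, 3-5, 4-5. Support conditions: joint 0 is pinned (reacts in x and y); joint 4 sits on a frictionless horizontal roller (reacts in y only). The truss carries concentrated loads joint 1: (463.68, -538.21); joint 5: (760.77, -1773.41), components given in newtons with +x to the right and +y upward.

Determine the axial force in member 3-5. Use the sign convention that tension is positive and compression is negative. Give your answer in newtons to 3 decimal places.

1339.578

N=6 nodes, M=9 members, R=3 reactions → 2N=12, M+R=12
member 0 (0-1): L=2.5368, (cx,cy)=(0.2897,0.9571)
member 1 (0-2): L=1.3470, (cx,cy)=(1.0000,0.0000)
member 2 (1-2): L=2.5039, (cx,cy)=(0.2444,-0.9697)
member 3 (1-3): L=1.2815, (cx,cy)=(0.9996,-0.0265)
member 4 (2-3): L=2.4857, (cx,cy)=(0.2691,0.9631)
member 5 (2-4): L=1.1260, (cx,cy)=(1.0000,0.0000)
member 6 (3-4): L=2.4372, (cx,cy)=(0.1875,-0.9823)
member 7 (3-5): L=1.2011, (cx,cy)=(0.9858,0.1682)
member 8 (4-5): L=2.6959, (cx,cy)=(0.2697,0.9630)
solve A·x = −loads:
  F[0-1] = +1459.5445 N (tension)
  F[0-2] = +801.5705 N (tension)
  F[1-2] = -2007.9947 N (compression)
  F[1-3] = +450.1411 N (tension)
  F[2-3] = +2021.6907 N (tension)
  F[2-4] = -233.3253 N (compression)
  F[3-4] = -1740.7383 N (compression)
  F[3-5] = +1339.5778 N (tension)
  F[4-5] = -2075.5932 N (compression)
  Rx@0 = -1224.4500 N
  Ry@0 = -1396.9406 N
  Ry@4 = +3708.5606 N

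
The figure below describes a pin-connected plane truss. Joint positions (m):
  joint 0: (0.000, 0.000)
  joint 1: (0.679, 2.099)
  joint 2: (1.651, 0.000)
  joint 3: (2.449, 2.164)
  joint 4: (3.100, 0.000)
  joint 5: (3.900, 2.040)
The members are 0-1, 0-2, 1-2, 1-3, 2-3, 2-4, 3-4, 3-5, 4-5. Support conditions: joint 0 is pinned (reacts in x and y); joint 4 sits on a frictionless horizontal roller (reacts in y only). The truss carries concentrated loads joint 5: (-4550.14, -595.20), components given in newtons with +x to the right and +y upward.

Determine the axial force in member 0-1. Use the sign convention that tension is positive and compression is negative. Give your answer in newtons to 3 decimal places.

N=6 nodes, M=9 members, R=3 reactions → 2N=12, M+R=12
member 0 (0-1): L=2.2061, (cx,cy)=(0.3078,0.9515)
member 1 (0-2): L=1.6510, (cx,cy)=(1.0000,0.0000)
member 2 (1-2): L=2.3131, (cx,cy)=(0.4202,-0.9074)
member 3 (1-3): L=1.7712, (cx,cy)=(0.9993,0.0367)
member 4 (2-3): L=2.3064, (cx,cy)=(0.3460,0.9382)
member 5 (2-4): L=1.4490, (cx,cy)=(1.0000,0.0000)
member 6 (3-4): L=2.2598, (cx,cy)=(0.2881,-0.9576)
member 7 (3-5): L=1.4563, (cx,cy)=(0.9964,-0.0851)
member 8 (4-5): L=2.1913, (cx,cy)=(0.3651,0.9310)
solve A·x = −loads:
  F[0-1] = -2985.6189 N (compression)
  F[0-2] = -3631.2140 N (compression)
  F[1-2] = +3041.5707 N (tension)
  F[1-3] = -2198.5031 N (compression)
  F[2-3] = -2941.6841 N (compression)
  F[2-4] = -1335.3344 N (compression)
  F[3-4] = +3339.1826 N (tension)
  F[3-5] = -4191.9764 N (compression)
  F[4-5] = -1022.7343 N (compression)
  Rx@0 = +4550.1400 N
  Ry@0 = +2840.6857 N
  Ry@4 = -2245.4857 N

-2985.619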